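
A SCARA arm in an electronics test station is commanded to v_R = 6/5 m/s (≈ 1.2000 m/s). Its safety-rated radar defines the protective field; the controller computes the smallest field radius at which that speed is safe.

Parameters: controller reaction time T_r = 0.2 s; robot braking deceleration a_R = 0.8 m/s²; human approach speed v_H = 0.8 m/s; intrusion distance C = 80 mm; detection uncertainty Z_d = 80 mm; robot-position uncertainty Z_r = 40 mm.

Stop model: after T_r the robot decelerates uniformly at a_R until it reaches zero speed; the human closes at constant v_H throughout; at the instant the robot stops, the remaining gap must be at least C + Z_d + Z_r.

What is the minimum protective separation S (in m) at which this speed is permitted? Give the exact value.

stop time T_s = (6/5)/(4/5) = 1.5000 s
robot in T_r: 1.2000·0.2000 = 0.2400 m
robot covers 1.2000·1.5000 − ½·0.8000·1.5000² = 0.9000 m while stopping
person approaches 0.8000·(0.2000+1.5000) = 1.3600 m
C+Z_d+Z_r = 0.0800+0.0800+0.0400 = 0.2000 m
S_min ≈ 0.2400+0.9000+1.3600+0.2000  ⇒  S_min = 27/10 m

S_min = 27/10 m = 2.7000 m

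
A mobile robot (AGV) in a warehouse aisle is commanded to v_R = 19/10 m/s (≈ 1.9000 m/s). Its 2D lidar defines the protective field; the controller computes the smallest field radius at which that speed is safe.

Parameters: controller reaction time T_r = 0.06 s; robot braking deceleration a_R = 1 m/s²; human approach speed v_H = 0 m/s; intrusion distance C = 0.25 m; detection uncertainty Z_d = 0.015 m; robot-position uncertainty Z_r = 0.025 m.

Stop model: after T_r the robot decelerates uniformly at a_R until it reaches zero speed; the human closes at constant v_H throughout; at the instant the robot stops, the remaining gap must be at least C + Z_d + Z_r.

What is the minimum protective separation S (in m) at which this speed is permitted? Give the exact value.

stop time T_s = (19/10)/1 = 1.9000 s
robot in T_r: 1.9000·0.0600 = 0.1140 m
robot under decel: 1.9000²/(2·1.0000) = 1.8050 m
person approaches 0.0000·(0.0600+1.9000) = 0.0000 m
C+Z_d+Z_r = 0.2500+0.0150+0.0250 = 0.2900 m
S_min ≈ 0.1140+1.8050+0.0000+0.2900  ⇒  S_min = 2209/1000 m

S_min = 2209/1000 m = 2.2090 m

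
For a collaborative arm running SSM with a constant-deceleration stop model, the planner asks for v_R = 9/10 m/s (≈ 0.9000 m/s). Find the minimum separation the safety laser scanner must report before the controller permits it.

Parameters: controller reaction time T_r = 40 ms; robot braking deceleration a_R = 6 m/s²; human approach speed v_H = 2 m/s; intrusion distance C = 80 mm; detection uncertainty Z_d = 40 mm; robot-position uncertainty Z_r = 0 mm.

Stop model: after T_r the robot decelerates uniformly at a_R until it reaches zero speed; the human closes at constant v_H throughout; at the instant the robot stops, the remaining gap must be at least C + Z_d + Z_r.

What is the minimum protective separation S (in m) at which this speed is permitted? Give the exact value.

S_min = 1207/2000 m = 0.6035 m

braking lasts T_s = (9/10)/6 = 0.1500 s
reaction-phase robot travel = 0.9000·0.0400 = 0.0360 m
robot covers 0.9000·0.1500 − ½·6.0000·0.1500² = 0.0675 m while stopping
person approaches 2.0000·(0.0400+0.1500) = 0.3800 m
C+Z_d+Z_r = 0.0800+0.0400+0.0000 = 0.1200 m
S_min ≈ 0.0360+0.0675+0.3800+0.1200  ⇒  S_min = 1207/2000 m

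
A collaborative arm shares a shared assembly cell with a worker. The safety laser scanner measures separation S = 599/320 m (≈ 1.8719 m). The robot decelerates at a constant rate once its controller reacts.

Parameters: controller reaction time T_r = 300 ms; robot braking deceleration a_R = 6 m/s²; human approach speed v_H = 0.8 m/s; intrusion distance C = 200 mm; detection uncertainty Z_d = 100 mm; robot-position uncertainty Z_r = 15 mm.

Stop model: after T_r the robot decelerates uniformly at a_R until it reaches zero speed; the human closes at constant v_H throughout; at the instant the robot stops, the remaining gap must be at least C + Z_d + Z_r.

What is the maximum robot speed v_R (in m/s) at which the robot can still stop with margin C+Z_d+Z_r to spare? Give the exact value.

v_R_max = 43/20 m/s = 2.1500 m/s

quadratic (1/12)·v² + (13/30)·v + (-2107/1600) = 0
  disc = (13/30)² − 4·(1/12)·(-2107/1600) = 361/576 ; √disc = 19/24
  v_R = (−(13/30) + 19/24) / (2·(1/12)) = 43/20 m/s
check:
T_s = v_R/a_R = (43/20)/6 = 0.3583 s
robot covers v_R·T_r = 2.1500·0.3000 = 0.6450 m before braking
braking distance = 2.1500²/(2·6.0000) = 0.3852 m
person approaches 0.8000·(0.3000+0.3583) = 0.5267 m
margins: 0.2000+0.1000+0.0150 = 0.3150 m
sum ≈ 0.6450+0.3852+0.5267+0.3150 ≈ 1.8719 m = S ✓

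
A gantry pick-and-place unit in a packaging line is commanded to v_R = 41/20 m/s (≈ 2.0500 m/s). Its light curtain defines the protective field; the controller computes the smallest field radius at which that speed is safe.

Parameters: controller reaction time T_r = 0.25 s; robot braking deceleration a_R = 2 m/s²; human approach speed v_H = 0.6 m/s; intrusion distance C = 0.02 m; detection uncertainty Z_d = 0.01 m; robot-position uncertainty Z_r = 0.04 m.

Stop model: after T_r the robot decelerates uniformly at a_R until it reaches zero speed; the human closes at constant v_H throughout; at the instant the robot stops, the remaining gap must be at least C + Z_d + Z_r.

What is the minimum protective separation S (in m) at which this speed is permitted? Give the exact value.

S_min = 3837/1600 m = 2.3981 m

T_s = v_R/a_R = (41/20)/2 = 1.0250 s
robot covers v_R·T_r = 2.0500·0.2500 = 0.5125 m before braking
robot under decel: 2.0500²/(2·2.0000) = 1.0506 m
person approaches 0.6000·(0.2500+1.0250) = 0.7650 m
residual clearance needed = 0.0200+0.0100+0.0400 = 0.0700 m
S_min ≈ 0.5125+1.0506+0.7650+0.0700  ⇒  S_min = 3837/1600 m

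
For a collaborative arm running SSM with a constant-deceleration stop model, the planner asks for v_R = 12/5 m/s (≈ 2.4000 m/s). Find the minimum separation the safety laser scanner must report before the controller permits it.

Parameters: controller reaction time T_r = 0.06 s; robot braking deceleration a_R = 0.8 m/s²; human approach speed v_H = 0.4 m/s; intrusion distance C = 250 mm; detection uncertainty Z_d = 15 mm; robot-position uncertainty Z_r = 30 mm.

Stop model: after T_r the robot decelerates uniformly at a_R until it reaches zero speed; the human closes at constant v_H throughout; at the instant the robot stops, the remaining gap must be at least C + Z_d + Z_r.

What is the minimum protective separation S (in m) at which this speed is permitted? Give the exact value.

S_min = 5263/1000 m = 5.2630 m

stop time T_s = (12/5)/(4/5) = 3.0000 s
robot in T_r: 2.4000·0.0600 = 0.1440 m
robot under decel: 2.4000²/(2·0.8000) = 3.6000 m
person approaches 0.4000·(0.0600+3.0000) = 1.2240 m
residual clearance needed = 0.2500+0.0150+0.0300 = 0.2950 m
S_min ≈ 0.1440+3.6000+1.2240+0.2950  ⇒  S_min = 5263/1000 m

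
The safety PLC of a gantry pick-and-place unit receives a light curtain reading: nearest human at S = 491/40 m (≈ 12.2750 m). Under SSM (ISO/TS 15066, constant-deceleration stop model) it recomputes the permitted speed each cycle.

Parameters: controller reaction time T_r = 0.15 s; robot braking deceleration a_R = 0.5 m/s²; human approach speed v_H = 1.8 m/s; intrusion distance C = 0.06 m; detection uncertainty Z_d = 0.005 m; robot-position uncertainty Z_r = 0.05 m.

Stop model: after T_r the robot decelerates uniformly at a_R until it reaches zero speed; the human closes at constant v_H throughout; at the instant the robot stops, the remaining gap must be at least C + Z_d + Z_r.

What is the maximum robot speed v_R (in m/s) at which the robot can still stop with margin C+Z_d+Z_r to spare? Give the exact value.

quadratic (1)·v² + (15/4)·v + (-1189/100) = 0
  disc = (15/4)² − 4·(1)·(-1189/100) = 24649/400 ; √disc = 157/20
  v_R = (−(15/4) + 157/20) / (2·(1)) = 41/20 m/s
check:
braking lasts T_s = (41/20)/(1/2) = 4.1000 s
reaction-phase robot travel = 2.0500·0.1500 = 0.3075 m
robot under decel: 2.0500²/(2·0.5000) = 4.2025 m
human closes 1.8000·4.2500 = 7.6500 m
C+Z_d+Z_r = 0.0600+0.0050+0.0500 = 0.1150 m
sum ≈ 0.3075+4.2025+7.6500+0.1150 ≈ 12.2750 m = S ✓

v_R_max = 41/20 m/s = 2.0500 m/s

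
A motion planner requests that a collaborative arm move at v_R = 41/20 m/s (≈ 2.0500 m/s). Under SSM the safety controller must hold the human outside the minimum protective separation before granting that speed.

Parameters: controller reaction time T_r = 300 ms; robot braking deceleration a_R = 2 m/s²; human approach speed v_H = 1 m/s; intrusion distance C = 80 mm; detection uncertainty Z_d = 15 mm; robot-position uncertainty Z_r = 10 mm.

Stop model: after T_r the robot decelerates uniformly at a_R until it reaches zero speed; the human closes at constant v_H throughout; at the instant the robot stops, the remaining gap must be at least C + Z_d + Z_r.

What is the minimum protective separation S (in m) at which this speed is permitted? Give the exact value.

S_min = 4953/1600 m = 3.0956 m

stop time T_s = (41/20)/2 = 1.0250 s
reaction-phase robot travel = 2.0500·0.3000 = 0.6150 m
robot under decel: 2.0500²/(2·2.0000) = 1.0506 m
person approaches 1.0000·(0.3000+1.0250) = 1.3250 m
residual clearance needed = 0.0800+0.0150+0.0100 = 0.1050 m
S_min ≈ 0.6150+1.0506+1.3250+0.1050  ⇒  S_min = 4953/1600 m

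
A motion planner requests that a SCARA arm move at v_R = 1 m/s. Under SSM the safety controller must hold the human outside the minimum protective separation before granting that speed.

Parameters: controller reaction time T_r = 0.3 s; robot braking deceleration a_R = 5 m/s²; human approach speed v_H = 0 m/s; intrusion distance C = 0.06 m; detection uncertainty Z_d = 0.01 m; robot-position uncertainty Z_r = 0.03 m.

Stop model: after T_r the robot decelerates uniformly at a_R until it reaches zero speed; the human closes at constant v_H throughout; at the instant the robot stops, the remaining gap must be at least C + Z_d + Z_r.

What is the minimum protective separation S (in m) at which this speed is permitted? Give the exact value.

S_min = 1/2 m = 0.5000 m

T_s = v_R/a_R = 1/5 = 0.2000 s
reaction-phase robot travel = 1.0000·0.3000 = 0.3000 m
robot covers 1.0000·0.2000 − ½·5.0000·0.2000² = 0.1000 m while stopping
human over T_r+T_s: 0.0000·(0.3000+0.2000) = 0.0000 m
residual clearance needed = 0.0600+0.0100+0.0300 = 0.1000 m
S_min ≈ 0.3000+0.1000+0.0000+0.1000  ⇒  S_min = 1/2 m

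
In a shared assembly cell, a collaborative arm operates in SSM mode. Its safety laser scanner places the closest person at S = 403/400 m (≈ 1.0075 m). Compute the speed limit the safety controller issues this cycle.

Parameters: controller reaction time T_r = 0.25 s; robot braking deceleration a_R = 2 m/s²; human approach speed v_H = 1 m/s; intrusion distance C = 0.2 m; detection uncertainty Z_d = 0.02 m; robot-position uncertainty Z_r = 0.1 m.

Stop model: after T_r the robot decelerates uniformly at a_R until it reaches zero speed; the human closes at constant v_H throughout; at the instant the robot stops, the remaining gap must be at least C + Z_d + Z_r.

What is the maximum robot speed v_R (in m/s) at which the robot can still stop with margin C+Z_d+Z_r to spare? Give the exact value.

v_R_max = 1/2 m/s = 0.5000 m/s

collect terms ⇒ (1/4)·v_R² + (3/4)·v_R + (-7/16) = 0
  disc = (3/4)² − 4·(1/4)·(-7/16) = 1 ; √disc = 1
  v_R = (−(3/4) + 1) / (2·(1/4)) = 1/2 m/s
check:
stop time T_s = (1/2)/2 = 0.2500 s
robot in T_r: 0.5000·0.2500 = 0.1250 m
robot covers 0.5000·0.2500 − ½·2.0000·0.2500² = 0.0625 m while stopping
human closes 1.0000·0.5000 = 0.5000 m
margins: 0.2000+0.0200+0.1000 = 0.3200 m
sum ≈ 0.1250+0.0625+0.5000+0.3200 ≈ 1.0075 m = S ✓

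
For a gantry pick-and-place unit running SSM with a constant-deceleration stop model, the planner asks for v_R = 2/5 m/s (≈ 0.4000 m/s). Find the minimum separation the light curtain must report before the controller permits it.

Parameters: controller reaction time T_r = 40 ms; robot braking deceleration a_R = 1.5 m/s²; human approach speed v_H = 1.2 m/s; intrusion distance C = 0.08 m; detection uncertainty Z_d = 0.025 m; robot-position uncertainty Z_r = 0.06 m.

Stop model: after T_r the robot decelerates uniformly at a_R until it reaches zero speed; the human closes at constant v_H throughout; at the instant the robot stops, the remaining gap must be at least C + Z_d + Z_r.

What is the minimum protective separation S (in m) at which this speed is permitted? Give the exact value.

stop time T_s = (2/5)/(3/2) = 0.2667 s
robot in T_r: 0.4000·0.0400 = 0.0160 m
braking distance = 0.4000²/(2·1.5000) = 0.0533 m
human closes 1.2000·0.3067 = 0.3680 m
residual clearance needed = 0.0800+0.0250+0.0600 = 0.1650 m
S_min ≈ 0.0160+0.0533+0.3680+0.1650  ⇒  S_min = 1807/3000 m

S_min = 1807/3000 m = 0.6023 m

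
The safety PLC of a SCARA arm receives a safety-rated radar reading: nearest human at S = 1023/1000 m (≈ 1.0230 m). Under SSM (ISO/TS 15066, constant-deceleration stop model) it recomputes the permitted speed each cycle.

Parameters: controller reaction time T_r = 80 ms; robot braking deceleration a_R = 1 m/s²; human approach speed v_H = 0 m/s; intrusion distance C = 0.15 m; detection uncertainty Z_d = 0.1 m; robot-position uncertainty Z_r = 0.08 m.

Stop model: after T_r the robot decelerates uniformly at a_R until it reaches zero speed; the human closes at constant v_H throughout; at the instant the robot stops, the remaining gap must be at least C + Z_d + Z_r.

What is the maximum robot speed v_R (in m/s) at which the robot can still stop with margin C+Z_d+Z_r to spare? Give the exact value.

quadratic (1/2)·v² + (2/25)·v + (-693/1000) = 0
  disc = (2/25)² − 4·(1/2)·(-693/1000) = 3481/2500 ; √disc = 59/50
  v_R = (−(2/25) + 59/50) / (2·(1/2)) = 11/10 m/s
check:
braking lasts T_s = (11/10)/1 = 1.1000 s
robot covers v_R·T_r = 1.1000·0.0800 = 0.0880 m before braking
robot under decel: 1.1000²/(2·1.0000) = 0.6050 m
person approaches 0.0000·(0.0800+1.1000) = 0.0000 m
C+Z_d+Z_r = 0.1500+0.1000+0.0800 = 0.3300 m
sum ≈ 0.0880+0.6050+0.0000+0.3300 ≈ 1.0230 m = S ✓

v_R_max = 11/10 m/s = 1.1000 m/s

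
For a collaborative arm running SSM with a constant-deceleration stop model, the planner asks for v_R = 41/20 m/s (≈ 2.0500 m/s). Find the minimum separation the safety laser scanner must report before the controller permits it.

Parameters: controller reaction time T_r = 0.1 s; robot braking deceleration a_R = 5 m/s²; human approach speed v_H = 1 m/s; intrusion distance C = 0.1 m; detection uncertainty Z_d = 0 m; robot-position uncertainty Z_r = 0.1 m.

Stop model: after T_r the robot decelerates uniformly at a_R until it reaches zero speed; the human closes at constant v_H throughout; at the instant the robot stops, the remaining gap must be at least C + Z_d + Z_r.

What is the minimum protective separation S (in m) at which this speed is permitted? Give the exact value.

S_min = 5341/4000 m = 1.3353 m

T_s = v_R/a_R = (41/20)/5 = 0.4100 s
robot in T_r: 2.0500·0.1000 = 0.2050 m
robot under decel: 2.0500²/(2·5.0000) = 0.4203 m
human over T_r+T_s: 1.0000·(0.1000+0.4100) = 0.5100 m
margins: 0.1000+0.0000+0.1000 = 0.2000 m
S_min ≈ 0.2050+0.4203+0.5100+0.2000  ⇒  S_min = 5341/4000 m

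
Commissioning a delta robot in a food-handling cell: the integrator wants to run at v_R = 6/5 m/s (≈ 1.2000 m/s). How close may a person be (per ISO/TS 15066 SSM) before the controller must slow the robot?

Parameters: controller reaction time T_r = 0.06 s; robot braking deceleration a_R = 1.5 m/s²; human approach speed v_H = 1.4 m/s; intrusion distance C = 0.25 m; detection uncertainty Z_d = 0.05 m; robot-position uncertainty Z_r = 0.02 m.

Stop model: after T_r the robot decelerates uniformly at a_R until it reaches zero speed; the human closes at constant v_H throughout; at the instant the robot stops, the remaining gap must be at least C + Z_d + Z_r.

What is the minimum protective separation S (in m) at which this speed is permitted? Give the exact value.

S_min = 519/250 m = 2.0760 m

stop time T_s = (6/5)/(3/2) = 0.8000 s
reaction-phase robot travel = 1.2000·0.0600 = 0.0720 m
robot covers 1.2000·0.8000 − ½·1.5000·0.8000² = 0.4800 m while stopping
person approaches 1.4000·(0.0600+0.8000) = 1.2040 m
residual clearance needed = 0.2500+0.0500+0.0200 = 0.3200 m
S_min ≈ 0.0720+0.4800+1.2040+0.3200  ⇒  S_min = 519/250 m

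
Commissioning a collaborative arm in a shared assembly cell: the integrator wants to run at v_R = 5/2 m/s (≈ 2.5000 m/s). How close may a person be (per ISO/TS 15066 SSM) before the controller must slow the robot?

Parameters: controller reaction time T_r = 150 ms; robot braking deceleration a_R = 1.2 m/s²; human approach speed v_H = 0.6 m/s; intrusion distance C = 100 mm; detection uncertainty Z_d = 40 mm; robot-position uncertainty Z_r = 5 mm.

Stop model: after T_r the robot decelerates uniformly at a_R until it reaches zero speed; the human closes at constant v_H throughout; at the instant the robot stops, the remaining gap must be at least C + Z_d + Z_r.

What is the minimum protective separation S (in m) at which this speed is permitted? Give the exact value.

stop time T_s = (5/2)/(6/5) = 2.0833 s
robot in T_r: 2.5000·0.1500 = 0.3750 m
robot under decel: 2.5000²/(2·1.2000) = 2.6042 m
human over T_r+T_s: 0.6000·(0.1500+2.0833) = 1.3400 m
margins: 0.1000+0.0400+0.0050 = 0.1450 m
S_min ≈ 0.3750+2.6042+1.3400+0.1450  ⇒  S_min = 5357/1200 m

S_min = 5357/1200 m = 4.4642 m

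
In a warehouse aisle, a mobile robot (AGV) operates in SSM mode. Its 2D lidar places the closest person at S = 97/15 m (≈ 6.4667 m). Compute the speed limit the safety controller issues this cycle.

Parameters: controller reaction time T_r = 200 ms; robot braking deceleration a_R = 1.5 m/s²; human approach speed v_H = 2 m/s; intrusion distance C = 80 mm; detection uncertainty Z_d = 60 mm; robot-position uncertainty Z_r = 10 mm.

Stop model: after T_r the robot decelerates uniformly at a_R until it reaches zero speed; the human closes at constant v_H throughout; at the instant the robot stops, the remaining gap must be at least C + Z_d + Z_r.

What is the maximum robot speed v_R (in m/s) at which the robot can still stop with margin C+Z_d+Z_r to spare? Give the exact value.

v_R_max = 5/2 m/s = 2.5000 m/s

collect terms ⇒ (1/3)·v_R² + (23/15)·v_R + (-71/12) = 0
  disc = (23/15)² − 4·(1/3)·(-71/12) = 256/25 ; √disc = 16/5
  v_R = (−(23/15) + 16/5) / (2·(1/3)) = 5/2 m/s
check:
stop time T_s = (5/2)/(3/2) = 1.6667 s
robot in T_r: 2.5000·0.2000 = 0.5000 m
braking distance = 2.5000²/(2·1.5000) = 2.0833 m
human closes 2.0000·1.8667 = 3.7333 m
residual clearance needed = 0.0800+0.0600+0.0100 = 0.1500 m
sum ≈ 0.5000+2.0833+3.7333+0.1500 ≈ 6.4667 m = S ✓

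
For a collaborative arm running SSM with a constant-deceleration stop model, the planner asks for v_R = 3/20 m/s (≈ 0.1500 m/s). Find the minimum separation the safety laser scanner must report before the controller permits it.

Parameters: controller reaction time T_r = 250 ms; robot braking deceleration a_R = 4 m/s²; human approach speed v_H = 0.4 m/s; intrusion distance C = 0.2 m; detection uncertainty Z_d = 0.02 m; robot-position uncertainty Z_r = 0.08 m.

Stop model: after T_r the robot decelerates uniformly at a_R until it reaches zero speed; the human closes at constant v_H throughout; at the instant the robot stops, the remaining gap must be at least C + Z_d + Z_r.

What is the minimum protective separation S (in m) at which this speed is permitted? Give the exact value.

S_min = 1457/3200 m = 0.4553 m

stop time T_s = (3/20)/4 = 0.0375 s
robot covers v_R·T_r = 0.1500·0.2500 = 0.0375 m before braking
robot under decel: 0.1500²/(2·4.0000) = 0.0028 m
human closes 0.4000·0.2875 = 0.1150 m
C+Z_d+Z_r = 0.2000+0.0200+0.0800 = 0.3000 m
S_min ≈ 0.0375+0.0028+0.1150+0.3000  ⇒  S_min = 1457/3200 m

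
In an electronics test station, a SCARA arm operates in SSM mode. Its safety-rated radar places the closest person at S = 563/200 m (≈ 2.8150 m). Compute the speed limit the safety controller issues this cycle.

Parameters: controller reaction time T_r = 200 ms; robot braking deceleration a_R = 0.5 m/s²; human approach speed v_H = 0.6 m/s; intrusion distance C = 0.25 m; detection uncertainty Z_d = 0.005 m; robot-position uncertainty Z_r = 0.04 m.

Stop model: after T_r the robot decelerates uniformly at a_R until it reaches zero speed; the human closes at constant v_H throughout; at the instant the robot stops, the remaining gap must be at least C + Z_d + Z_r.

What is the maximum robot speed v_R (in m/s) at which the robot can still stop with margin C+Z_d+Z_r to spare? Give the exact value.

at the boundary: (1)·v² + (7/5)·v + (-12/5) = 0
  disc = (7/5)² − 4·(1)·(-12/5) = 289/25 ; √disc = 17/5
  v_R = (−(7/5) + 17/5) / (2·(1)) = 1 m/s
check:
stop time T_s = 1/(1/2) = 2.0000 s
reaction-phase robot travel = 1.0000·0.2000 = 0.2000 m
robot covers 1.0000·2.0000 − ½·0.5000·2.0000² = 1.0000 m while stopping
human over T_r+T_s: 0.6000·(0.2000+2.0000) = 1.3200 m
residual clearance needed = 0.2500+0.0050+0.0400 = 0.2950 m
sum ≈ 0.2000+1.0000+1.3200+0.2950 ≈ 2.8150 m = S ✓

v_R_max = 1 m/s = 1.0000 m/s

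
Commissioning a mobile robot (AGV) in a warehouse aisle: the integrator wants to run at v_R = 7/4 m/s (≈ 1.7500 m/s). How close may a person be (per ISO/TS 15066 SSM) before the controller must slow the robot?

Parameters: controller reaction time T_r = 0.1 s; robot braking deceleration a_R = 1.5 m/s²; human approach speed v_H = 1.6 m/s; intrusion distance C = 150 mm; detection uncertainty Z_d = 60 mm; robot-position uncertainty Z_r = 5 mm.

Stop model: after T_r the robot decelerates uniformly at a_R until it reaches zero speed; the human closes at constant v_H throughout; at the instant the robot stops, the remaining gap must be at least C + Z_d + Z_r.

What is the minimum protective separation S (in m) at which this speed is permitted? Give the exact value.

braking lasts T_s = (7/4)/(3/2) = 1.1667 s
robot covers v_R·T_r = 1.7500·0.1000 = 0.1750 m before braking
braking distance = 1.7500²/(2·1.5000) = 1.0208 m
person approaches 1.6000·(0.1000+1.1667) = 2.0267 m
residual clearance needed = 0.1500+0.0600+0.0050 = 0.2150 m
S_min ≈ 0.1750+1.0208+2.0267+0.2150  ⇒  S_min = 55/16 m

S_min = 55/16 m = 3.4375 m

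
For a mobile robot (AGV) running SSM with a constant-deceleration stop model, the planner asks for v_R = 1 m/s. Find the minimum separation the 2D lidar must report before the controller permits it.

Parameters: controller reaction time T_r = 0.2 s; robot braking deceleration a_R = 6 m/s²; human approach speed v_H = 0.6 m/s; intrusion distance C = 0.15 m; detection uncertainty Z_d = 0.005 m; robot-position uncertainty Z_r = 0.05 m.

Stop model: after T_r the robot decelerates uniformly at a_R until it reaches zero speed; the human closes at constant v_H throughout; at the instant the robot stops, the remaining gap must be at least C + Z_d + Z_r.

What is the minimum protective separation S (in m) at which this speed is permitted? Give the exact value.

S_min = 17/24 m = 0.7083 m

stop time T_s = 1/6 = 0.1667 s
robot covers v_R·T_r = 1.0000·0.2000 = 0.2000 m before braking
robot under decel: 1.0000²/(2·6.0000) = 0.0833 m
human closes 0.6000·0.3667 = 0.2200 m
C+Z_d+Z_r = 0.1500+0.0050+0.0500 = 0.2050 m
S_min ≈ 0.2000+0.0833+0.2200+0.2050  ⇒  S_min = 17/24 m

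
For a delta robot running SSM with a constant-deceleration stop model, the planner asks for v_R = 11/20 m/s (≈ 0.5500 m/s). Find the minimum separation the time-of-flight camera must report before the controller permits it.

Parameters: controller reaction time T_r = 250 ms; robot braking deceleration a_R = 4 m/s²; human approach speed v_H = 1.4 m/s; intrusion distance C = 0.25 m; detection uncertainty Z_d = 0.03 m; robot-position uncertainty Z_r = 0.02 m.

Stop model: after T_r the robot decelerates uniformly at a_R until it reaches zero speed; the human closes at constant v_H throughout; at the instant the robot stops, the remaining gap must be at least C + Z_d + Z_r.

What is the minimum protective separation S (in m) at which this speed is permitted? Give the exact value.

S_min = 3257/3200 m = 1.0178 m

stop time T_s = (11/20)/4 = 0.1375 s
robot in T_r: 0.5500·0.2500 = 0.1375 m
robot under decel: 0.5500²/(2·4.0000) = 0.0378 m
human closes 1.4000·0.3875 = 0.5425 m
C+Z_d+Z_r = 0.2500+0.0300+0.0200 = 0.3000 m
S_min ≈ 0.1375+0.0378+0.5425+0.3000  ⇒  S_min = 3257/3200 m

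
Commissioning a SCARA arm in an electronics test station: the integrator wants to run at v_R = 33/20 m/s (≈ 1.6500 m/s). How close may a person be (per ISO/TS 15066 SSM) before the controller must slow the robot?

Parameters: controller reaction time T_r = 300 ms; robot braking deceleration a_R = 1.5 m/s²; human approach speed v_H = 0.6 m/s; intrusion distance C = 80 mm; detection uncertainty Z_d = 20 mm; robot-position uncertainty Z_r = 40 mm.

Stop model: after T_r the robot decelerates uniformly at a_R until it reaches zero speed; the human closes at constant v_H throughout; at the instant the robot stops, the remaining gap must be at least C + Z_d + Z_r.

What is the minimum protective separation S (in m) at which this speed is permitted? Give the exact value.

stop time T_s = (33/20)/(3/2) = 1.1000 s
reaction-phase robot travel = 1.6500·0.3000 = 0.4950 m
braking distance = 1.6500²/(2·1.5000) = 0.9075 m
person approaches 0.6000·(0.3000+1.1000) = 0.8400 m
C+Z_d+Z_r = 0.0800+0.0200+0.0400 = 0.1400 m
S_min ≈ 0.4950+0.9075+0.8400+0.1400  ⇒  S_min = 953/400 m

S_min = 953/400 m = 2.3825 m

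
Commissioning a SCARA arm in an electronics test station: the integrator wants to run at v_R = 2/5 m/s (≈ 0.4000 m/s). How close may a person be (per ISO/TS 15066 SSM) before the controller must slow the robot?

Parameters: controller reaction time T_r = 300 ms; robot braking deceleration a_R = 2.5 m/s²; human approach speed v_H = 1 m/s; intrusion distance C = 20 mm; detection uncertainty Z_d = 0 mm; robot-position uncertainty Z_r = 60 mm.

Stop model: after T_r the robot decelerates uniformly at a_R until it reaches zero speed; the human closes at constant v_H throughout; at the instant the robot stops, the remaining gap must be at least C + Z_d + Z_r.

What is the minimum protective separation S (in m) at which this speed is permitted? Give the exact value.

stop time T_s = (2/5)/(5/2) = 0.1600 s
robot in T_r: 0.4000·0.3000 = 0.1200 m
robot covers 0.4000·0.1600 − ½·2.5000·0.1600² = 0.0320 m while stopping
human closes 1.0000·0.4600 = 0.4600 m
residual clearance needed = 0.0200+0.0000+0.0600 = 0.0800 m
S_min ≈ 0.1200+0.0320+0.4600+0.0800  ⇒  S_min = 173/250 m

S_min = 173/250 m = 0.6920 m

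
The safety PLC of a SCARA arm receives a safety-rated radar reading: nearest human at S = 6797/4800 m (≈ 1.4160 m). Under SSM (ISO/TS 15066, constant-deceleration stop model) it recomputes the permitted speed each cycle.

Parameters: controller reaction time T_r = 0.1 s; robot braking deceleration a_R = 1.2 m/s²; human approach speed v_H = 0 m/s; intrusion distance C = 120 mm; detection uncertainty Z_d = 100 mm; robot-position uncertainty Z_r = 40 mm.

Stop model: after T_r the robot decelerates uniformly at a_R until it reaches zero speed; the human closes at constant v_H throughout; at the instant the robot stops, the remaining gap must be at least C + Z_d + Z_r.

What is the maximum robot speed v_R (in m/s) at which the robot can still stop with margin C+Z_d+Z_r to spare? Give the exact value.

quadratic (5/12)·v² + (1/10)·v + (-5549/4800) = 0
  disc = (1/10)² − 4·(5/12)·(-5549/4800) = 27889/14400 ; √disc = 167/120
  v_R = (−(1/10) + 167/120) / (2·(5/12)) = 31/20 m/s
check:
T_s = v_R/a_R = (31/20)/(6/5) = 1.2917 s
reaction-phase robot travel = 1.5500·0.1000 = 0.1550 m
braking distance = 1.5500²/(2·1.2000) = 1.0010 m
human over T_r+T_s: 0.0000·(0.1000+1.2917) = 0.0000 m
C+Z_d+Z_r = 0.1200+0.1000+0.0400 = 0.2600 m
sum ≈ 0.1550+1.0010+0.0000+0.2600 ≈ 1.4160 m = S ✓

v_R_max = 31/20 m/s = 1.5500 m/s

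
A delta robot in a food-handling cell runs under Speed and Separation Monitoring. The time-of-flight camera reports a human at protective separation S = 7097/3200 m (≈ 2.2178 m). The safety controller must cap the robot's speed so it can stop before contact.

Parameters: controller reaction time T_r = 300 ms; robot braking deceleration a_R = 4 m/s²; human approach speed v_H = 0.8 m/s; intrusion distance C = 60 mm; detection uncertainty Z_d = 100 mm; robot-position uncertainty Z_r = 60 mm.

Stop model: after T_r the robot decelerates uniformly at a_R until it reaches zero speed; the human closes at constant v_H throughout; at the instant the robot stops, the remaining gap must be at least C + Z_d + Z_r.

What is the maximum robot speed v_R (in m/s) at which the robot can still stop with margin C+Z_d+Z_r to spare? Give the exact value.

quadratic (1/8)·v² + (1/2)·v + (-225/128) = 0
  disc = (1/2)² − 4·(1/8)·(-225/128) = 289/256 ; √disc = 17/16
  v_R = (−(1/2) + 17/16) / (2·(1/8)) = 9/4 m/s
check:
braking lasts T_s = (9/4)/4 = 0.5625 s
robot covers v_R·T_r = 2.2500·0.3000 = 0.6750 m before braking
robot covers 2.2500·0.5625 − ½·4.0000·0.5625² = 0.6328 m while stopping
person approaches 0.8000·(0.3000+0.5625) = 0.6900 m
residual clearance needed = 0.0600+0.1000+0.0600 = 0.2200 m
sum ≈ 0.6750+0.6328+0.6900+0.2200 ≈ 2.2178 m = S ✓

v_R_max = 9/4 m/s = 2.2500 m/s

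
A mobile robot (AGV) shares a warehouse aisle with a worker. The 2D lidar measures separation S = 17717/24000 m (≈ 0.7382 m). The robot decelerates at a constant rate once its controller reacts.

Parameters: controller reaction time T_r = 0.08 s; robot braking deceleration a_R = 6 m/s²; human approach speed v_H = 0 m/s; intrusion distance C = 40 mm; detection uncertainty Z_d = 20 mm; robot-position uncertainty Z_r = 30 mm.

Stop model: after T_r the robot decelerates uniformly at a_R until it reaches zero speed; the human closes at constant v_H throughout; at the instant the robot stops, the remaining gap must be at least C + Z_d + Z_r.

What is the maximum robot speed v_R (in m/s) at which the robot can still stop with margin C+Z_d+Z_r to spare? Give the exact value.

collect terms ⇒ (1/12)·v_R² + (2/25)·v_R + (-15557/24000) = 0
  disc = (2/25)² − 4·(1/12)·(-15557/24000) = 80089/360000 ; √disc = 283/600
  v_R = (−(2/25) + 283/600) / (2·(1/12)) = 47/20 m/s
check:
T_s = v_R/a_R = (47/20)/6 = 0.3917 s
reaction-phase robot travel = 2.3500·0.0800 = 0.1880 m
braking distance = 2.3500²/(2·6.0000) = 0.4602 m
person approaches 0.0000·(0.0800+0.3917) = 0.0000 m
margins: 0.0400+0.0200+0.0300 = 0.0900 m
sum ≈ 0.1880+0.4602+0.0000+0.0900 ≈ 0.7382 m = S ✓

v_R_max = 47/20 m/s = 2.3500 m/s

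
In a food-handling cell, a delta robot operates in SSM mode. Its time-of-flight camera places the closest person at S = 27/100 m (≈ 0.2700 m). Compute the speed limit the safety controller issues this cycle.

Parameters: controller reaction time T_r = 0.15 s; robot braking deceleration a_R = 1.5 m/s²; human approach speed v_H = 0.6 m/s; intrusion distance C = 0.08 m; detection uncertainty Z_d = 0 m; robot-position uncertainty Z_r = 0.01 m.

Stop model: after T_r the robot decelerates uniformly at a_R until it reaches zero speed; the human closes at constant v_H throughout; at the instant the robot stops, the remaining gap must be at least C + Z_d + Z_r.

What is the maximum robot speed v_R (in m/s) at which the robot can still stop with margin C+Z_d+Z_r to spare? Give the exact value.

collect terms ⇒ (1/3)·v_R² + (11/20)·v_R + (-9/100) = 0
  disc = (11/20)² − 4·(1/3)·(-9/100) = 169/400 ; √disc = 13/20
  v_R = (−(11/20) + 13/20) / (2·(1/3)) = 3/20 m/s
check:
stop time T_s = (3/20)/(3/2) = 0.1000 s
reaction-phase robot travel = 0.1500·0.1500 = 0.0225 m
braking distance = 0.1500²/(2·1.5000) = 0.0075 m
person approaches 0.6000·(0.1500+0.1000) = 0.1500 m
margins: 0.0800+0.0000+0.0100 = 0.0900 m
sum ≈ 0.0225+0.0075+0.1500+0.0900 ≈ 0.2700 m = S ✓

v_R_max = 3/20 m/s = 0.1500 m/s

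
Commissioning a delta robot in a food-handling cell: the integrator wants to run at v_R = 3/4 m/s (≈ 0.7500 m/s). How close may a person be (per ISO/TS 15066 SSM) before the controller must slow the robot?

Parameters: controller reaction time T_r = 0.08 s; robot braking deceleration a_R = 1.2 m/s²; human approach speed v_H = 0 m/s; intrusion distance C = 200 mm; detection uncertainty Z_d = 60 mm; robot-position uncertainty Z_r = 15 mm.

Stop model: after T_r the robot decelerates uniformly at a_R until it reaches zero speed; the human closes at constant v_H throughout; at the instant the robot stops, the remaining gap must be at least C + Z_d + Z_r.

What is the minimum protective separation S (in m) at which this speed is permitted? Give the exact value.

T_s = v_R/a_R = (3/4)/(6/5) = 0.6250 s
robot covers v_R·T_r = 0.7500·0.0800 = 0.0600 m before braking
robot covers 0.7500·0.6250 − ½·1.2000·0.6250² = 0.2344 m while stopping
person approaches 0.0000·(0.0800+0.6250) = 0.0000 m
C+Z_d+Z_r = 0.2000+0.0600+0.0150 = 0.2750 m
S_min ≈ 0.0600+0.2344+0.0000+0.2750  ⇒  S_min = 911/1600 m

S_min = 911/1600 m = 0.5694 m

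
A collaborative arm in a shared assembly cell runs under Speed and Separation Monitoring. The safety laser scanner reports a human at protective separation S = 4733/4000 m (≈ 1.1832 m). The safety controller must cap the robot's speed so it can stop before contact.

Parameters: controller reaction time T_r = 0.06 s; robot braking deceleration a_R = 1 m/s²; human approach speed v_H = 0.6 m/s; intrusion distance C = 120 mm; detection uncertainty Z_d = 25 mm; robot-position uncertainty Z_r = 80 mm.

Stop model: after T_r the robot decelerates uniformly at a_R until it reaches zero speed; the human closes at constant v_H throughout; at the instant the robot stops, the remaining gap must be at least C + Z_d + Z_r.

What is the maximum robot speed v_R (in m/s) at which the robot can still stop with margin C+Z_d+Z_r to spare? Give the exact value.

at the boundary: (1/2)·v² + (33/50)·v + (-3689/4000) = 0
  disc = (33/50)² − 4·(1/2)·(-3689/4000) = 22801/10000 ; √disc = 151/100
  v_R = (−(33/50) + 151/100) / (2·(1/2)) = 17/20 m/s
check:
braking lasts T_s = (17/20)/1 = 0.8500 s
robot in T_r: 0.8500·0.0600 = 0.0510 m
robot under decel: 0.8500²/(2·1.0000) = 0.3613 m
human over T_r+T_s: 0.6000·(0.0600+0.8500) = 0.5460 m
residual clearance needed = 0.1200+0.0250+0.0800 = 0.2250 m
sum ≈ 0.0510+0.3613+0.5460+0.2250 ≈ 1.1832 m = S ✓

v_R_max = 17/20 m/s = 0.8500 m/s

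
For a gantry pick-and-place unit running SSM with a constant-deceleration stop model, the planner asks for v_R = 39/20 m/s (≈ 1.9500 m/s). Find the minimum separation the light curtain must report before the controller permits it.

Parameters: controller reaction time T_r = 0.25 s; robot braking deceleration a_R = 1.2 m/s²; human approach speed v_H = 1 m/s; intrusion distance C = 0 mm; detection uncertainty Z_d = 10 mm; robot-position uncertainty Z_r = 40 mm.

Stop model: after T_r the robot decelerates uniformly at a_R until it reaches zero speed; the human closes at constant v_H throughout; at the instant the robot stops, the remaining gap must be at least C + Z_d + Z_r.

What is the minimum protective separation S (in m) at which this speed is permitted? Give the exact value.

S_min = 1279/320 m = 3.9969 m

braking lasts T_s = (39/20)/(6/5) = 1.6250 s
reaction-phase robot travel = 1.9500·0.2500 = 0.4875 m
robot under decel: 1.9500²/(2·1.2000) = 1.5844 m
human over T_r+T_s: 1.0000·(0.2500+1.6250) = 1.8750 m
residual clearance needed = 0.0000+0.0100+0.0400 = 0.0500 m
S_min ≈ 0.4875+1.5844+1.8750+0.0500  ⇒  S_min = 1279/320 m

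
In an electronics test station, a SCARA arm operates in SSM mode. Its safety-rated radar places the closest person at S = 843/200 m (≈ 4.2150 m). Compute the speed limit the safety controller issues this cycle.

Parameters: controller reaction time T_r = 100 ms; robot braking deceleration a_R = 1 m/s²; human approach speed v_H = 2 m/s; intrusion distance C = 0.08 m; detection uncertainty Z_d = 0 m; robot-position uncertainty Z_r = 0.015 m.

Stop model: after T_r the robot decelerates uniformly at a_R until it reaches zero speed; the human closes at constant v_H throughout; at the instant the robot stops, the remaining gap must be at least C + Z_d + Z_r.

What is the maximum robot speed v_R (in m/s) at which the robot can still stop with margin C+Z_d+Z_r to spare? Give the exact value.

quadratic (1/2)·v² + (21/10)·v + (-98/25) = 0
  disc = (21/10)² − 4·(1/2)·(-98/25) = 49/4 ; √disc = 7/2
  v_R = (−(21/10) + 7/2) / (2·(1/2)) = 7/5 m/s
check:
stop time T_s = (7/5)/1 = 1.4000 s
robot in T_r: 1.4000·0.1000 = 0.1400 m
robot under decel: 1.4000²/(2·1.0000) = 0.9800 m
person approaches 2.0000·(0.1000+1.4000) = 3.0000 m
margins: 0.0800+0.0000+0.0150 = 0.0950 m
sum ≈ 0.1400+0.9800+3.0000+0.0950 ≈ 4.2150 m = S ✓

v_R_max = 7/5 m/s = 1.4000 m/s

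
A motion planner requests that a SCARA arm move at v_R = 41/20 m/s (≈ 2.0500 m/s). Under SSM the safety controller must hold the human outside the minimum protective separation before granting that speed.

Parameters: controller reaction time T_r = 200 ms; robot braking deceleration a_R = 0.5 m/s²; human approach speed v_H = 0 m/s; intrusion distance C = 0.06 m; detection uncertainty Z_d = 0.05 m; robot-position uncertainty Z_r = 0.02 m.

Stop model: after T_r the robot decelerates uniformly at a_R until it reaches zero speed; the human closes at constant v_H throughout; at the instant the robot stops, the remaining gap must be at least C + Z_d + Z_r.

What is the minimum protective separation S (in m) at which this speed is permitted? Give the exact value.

S_min = 1897/400 m = 4.7425 m

T_s = v_R/a_R = (41/20)/(1/2) = 4.1000 s
robot in T_r: 2.0500·0.2000 = 0.4100 m
braking distance = 2.0500²/(2·0.5000) = 4.2025 m
human over T_r+T_s: 0.0000·(0.2000+4.1000) = 0.0000 m
C+Z_d+Z_r = 0.0600+0.0500+0.0200 = 0.1300 m
S_min ≈ 0.4100+4.2025+0.0000+0.1300  ⇒  S_min = 1897/400 m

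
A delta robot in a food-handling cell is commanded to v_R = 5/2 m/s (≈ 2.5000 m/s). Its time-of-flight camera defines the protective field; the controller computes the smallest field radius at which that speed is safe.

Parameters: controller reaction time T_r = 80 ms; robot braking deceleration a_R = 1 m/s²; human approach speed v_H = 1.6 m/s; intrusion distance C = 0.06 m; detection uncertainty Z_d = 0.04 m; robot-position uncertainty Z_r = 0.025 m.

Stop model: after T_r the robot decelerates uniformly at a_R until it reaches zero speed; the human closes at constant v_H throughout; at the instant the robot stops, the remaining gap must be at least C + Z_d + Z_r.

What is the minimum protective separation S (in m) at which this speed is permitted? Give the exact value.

stop time T_s = (5/2)/1 = 2.5000 s
reaction-phase robot travel = 2.5000·0.0800 = 0.2000 m
braking distance = 2.5000²/(2·1.0000) = 3.1250 m
person approaches 1.6000·(0.0800+2.5000) = 4.1280 m
C+Z_d+Z_r = 0.0600+0.0400+0.0250 = 0.1250 m
S_min ≈ 0.2000+3.1250+4.1280+0.1250  ⇒  S_min = 3789/500 m

S_min = 3789/500 m = 7.5780 m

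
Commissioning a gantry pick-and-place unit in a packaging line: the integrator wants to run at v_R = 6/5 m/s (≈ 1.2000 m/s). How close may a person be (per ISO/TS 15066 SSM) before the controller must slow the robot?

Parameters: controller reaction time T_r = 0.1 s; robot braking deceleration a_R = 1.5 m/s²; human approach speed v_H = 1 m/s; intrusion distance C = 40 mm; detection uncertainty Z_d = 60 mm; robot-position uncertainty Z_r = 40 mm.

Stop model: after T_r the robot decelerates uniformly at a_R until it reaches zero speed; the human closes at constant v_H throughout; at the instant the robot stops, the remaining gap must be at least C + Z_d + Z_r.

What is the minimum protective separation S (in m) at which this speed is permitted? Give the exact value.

S_min = 41/25 m = 1.6400 m

T_s = v_R/a_R = (6/5)/(3/2) = 0.8000 s
robot in T_r: 1.2000·0.1000 = 0.1200 m
braking distance = 1.2000²/(2·1.5000) = 0.4800 m
human closes 1.0000·0.9000 = 0.9000 m
margins: 0.0400+0.0600+0.0400 = 0.1400 m
S_min ≈ 0.1200+0.4800+0.9000+0.1400  ⇒  S_min = 41/25 m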